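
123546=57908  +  65638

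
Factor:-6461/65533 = -7/71 = - 7^1 *71^( - 1)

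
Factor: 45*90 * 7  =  28350 = 2^1*3^4*5^2*7^1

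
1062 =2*531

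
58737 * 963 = 56563731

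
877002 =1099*798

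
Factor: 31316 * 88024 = 2756559584 = 2^5 * 7829^1 * 11003^1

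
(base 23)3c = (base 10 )81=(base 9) 100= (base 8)121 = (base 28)2P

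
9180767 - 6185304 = 2995463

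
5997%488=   141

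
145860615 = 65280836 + 80579779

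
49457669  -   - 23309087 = 72766756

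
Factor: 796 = 2^2*199^1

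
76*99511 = 7562836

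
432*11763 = 5081616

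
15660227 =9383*1669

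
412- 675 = - 263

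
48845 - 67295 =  - 18450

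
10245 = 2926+7319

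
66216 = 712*93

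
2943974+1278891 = 4222865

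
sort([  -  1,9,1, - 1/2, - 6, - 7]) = [-7, - 6, - 1 ,- 1/2, 1,9] 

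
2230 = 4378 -2148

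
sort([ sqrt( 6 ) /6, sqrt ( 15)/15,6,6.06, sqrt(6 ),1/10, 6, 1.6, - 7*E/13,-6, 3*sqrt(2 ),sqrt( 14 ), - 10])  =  [ - 10,- 6, - 7*E/13,  1/10, sqrt( 15) /15, sqrt( 6) /6 , 1.6,sqrt( 6 ), sqrt (14 ) , 3*sqrt (2),6,6, 6.06]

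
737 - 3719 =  - 2982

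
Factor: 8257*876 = 2^2*3^1  *23^1*73^1*359^1 = 7233132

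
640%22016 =640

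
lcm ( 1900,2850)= 5700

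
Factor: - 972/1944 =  - 2^( - 1)  =  - 1/2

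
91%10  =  1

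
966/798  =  23/19  =  1.21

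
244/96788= 61/24197 = 0.00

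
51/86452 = 51/86452 = 0.00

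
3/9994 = 3/9994 = 0.00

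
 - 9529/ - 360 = 26 + 169/360 = 26.47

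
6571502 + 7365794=13937296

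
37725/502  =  37725/502=75.15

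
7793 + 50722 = 58515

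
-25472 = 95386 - 120858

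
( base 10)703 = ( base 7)2023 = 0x2bf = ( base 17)276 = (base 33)la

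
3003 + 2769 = 5772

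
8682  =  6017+2665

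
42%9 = 6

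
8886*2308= 20508888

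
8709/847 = 10+239/847 = 10.28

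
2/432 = 1/216 = 0.00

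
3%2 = 1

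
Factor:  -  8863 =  - 8863^1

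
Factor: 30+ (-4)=2^1*13^1 = 26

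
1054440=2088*505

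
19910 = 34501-14591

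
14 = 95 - 81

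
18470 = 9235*2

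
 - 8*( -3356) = 26848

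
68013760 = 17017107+50996653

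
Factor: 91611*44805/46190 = 2^( - 1)*3^6*13^1*29^2 * 31^ ( - 1)*103^1*149^ (-1) = 820926171/9238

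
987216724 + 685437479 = 1672654203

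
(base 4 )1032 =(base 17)4a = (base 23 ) 39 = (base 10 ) 78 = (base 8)116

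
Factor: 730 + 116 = 2^1*3^2 * 47^1 = 846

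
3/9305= 3/9305 = 0.00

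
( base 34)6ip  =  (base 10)7573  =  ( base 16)1d95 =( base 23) e76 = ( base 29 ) 904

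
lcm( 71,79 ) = 5609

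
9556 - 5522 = 4034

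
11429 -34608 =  - 23179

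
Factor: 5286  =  2^1 * 3^1*881^1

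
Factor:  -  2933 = -7^1*419^1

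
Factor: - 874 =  - 2^1*19^1*23^1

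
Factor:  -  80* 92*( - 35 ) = 2^6*5^2*7^1* 23^1 = 257600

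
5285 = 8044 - 2759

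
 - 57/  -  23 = 57/23 = 2.48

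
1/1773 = 1/1773 = 0.00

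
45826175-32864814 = 12961361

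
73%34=5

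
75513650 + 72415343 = 147928993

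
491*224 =109984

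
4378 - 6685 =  - 2307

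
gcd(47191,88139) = 1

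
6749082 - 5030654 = 1718428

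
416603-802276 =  - 385673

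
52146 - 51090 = 1056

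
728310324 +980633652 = 1708943976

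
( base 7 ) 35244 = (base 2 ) 10001101011000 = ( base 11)6886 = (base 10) 9048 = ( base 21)KAI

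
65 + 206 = 271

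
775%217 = 124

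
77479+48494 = 125973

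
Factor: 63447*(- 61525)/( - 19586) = 2^( - 1 ) * 3^1*5^2*7^ (-1) * 23^1*107^1*1399^( - 1)*21149^1=3903576675/19586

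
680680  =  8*85085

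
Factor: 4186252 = 2^2*7^1*307^1*487^1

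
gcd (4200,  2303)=7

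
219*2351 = 514869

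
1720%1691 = 29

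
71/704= 71/704= 0.10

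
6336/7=6336/7 = 905.14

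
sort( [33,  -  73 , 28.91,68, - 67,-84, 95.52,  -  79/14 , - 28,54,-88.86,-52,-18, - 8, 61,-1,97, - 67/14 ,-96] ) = [ - 96 ,-88.86 , - 84,-73,-67, - 52,-28,-18, - 8, -79/14,-67/14, - 1,28.91,33,54, 61,  68,95.52, 97]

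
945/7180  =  189/1436 = 0.13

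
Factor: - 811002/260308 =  - 2^(  -  1) * 3^1*17^1*59^( - 1)*1103^( - 1 )*7951^1 =- 405501/130154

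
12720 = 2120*6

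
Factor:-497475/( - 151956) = 275/84 = 2^ ( - 2 )*3^ ( - 1)*5^2*7^(-1 )*11^1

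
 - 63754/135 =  - 63754/135 = -472.25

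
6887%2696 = 1495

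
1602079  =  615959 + 986120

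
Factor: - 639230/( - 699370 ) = 659/721 = 7^(- 1)*103^( - 1 )*659^1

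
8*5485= 43880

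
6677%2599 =1479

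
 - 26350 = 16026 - 42376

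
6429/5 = 1285 + 4/5 = 1285.80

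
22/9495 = 22/9495 = 0.00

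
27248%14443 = 12805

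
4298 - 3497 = 801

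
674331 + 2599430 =3273761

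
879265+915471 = 1794736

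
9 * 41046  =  369414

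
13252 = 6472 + 6780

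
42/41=42/41 = 1.02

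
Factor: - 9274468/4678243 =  - 2^2*7^1*37^ ( - 1) * 227^ ( - 1 ) *557^(-1) * 331231^1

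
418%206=6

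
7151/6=7151/6= 1191.83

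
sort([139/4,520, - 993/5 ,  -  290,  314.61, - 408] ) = [ - 408, - 290, - 993/5, 139/4,  314.61, 520] 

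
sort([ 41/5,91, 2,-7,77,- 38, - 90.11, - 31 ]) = [ - 90.11, - 38,  -  31,  -  7, 2, 41/5,77, 91]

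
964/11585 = 964/11585 = 0.08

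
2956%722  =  68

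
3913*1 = 3913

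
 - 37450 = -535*70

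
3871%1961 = 1910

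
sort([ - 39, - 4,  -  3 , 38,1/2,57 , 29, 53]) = [ - 39,-4,  -  3,1/2, 29, 38,53, 57 ]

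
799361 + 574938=1374299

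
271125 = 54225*5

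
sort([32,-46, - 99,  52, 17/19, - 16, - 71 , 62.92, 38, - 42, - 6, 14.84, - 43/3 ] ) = [ - 99, - 71, - 46, - 42,-16  ,-43/3, -6,  17/19,14.84,  32,38,52, 62.92] 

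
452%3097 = 452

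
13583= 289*47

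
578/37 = 578/37 = 15.62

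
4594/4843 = 4594/4843 = 0.95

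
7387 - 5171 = 2216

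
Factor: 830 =2^1*5^1*83^1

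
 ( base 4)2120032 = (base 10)9742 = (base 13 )4585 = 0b10011000001110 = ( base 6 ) 113034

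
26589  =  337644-311055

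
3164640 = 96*32965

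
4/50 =2/25 = 0.08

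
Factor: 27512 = 2^3*19^1 * 181^1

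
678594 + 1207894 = 1886488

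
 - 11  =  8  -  19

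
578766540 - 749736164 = - 170969624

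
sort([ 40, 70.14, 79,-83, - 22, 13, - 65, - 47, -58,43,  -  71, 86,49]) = [-83, - 71,  -  65,-58,  -  47,  -  22, 13,40, 43,49, 70.14, 79, 86] 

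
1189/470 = 2 + 249/470 = 2.53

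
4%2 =0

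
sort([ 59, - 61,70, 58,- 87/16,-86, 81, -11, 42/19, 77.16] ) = [ - 86,-61, - 11,-87/16,  42/19, 58,59, 70, 77.16,81 ] 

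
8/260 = 2/65 = 0.03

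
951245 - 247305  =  703940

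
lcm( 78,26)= 78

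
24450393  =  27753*881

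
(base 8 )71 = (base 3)2010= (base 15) 3C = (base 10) 57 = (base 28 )21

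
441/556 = 441/556 = 0.79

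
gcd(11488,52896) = 32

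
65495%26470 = 12555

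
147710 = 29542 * 5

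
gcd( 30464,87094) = 14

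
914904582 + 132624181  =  1047528763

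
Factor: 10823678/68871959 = 2^1*13^( - 1)*23^(  -  1)*230341^(- 1)*5411839^1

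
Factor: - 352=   -  2^5 * 11^1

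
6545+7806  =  14351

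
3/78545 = 3/78545 = 0.00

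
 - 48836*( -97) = 4737092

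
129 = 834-705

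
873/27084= 291/9028= 0.03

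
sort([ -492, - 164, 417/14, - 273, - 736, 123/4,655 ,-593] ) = [-736, - 593, - 492,-273,-164  ,  417/14,  123/4, 655]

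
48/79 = 48/79 = 0.61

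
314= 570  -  256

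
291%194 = 97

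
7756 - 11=7745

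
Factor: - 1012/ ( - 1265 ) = 4/5 = 2^2*5^ (  -  1 ) 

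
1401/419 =3 + 144/419 = 3.34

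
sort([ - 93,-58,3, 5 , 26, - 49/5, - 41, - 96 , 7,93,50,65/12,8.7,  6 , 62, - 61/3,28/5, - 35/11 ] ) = [ - 96,  -  93, - 58, - 41, - 61/3, - 49/5, - 35/11,3, 5,  65/12,28/5,6, 7, 8.7, 26, 50, 62, 93 ]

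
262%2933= 262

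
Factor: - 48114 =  - 2^1*3^7*11^1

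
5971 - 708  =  5263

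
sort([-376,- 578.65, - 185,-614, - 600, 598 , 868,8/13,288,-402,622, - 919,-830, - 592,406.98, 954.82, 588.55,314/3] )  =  [ - 919  , - 830, - 614,-600, - 592, - 578.65, - 402, - 376 , - 185, 8/13, 314/3,288, 406.98,588.55,  598, 622, 868, 954.82]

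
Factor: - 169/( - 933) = 3^(  -  1) * 13^2*311^(-1) 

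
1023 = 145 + 878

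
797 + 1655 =2452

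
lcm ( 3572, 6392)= 121448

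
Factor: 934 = 2^1*467^1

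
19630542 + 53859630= 73490172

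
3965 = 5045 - 1080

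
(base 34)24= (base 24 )30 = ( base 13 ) 57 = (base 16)48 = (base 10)72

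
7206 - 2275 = 4931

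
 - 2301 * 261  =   - 600561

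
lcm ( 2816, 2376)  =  76032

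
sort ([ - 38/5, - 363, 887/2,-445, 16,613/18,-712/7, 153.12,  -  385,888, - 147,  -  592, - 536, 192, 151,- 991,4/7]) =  [ - 991, - 592,  -  536,-445,  -  385, - 363, - 147, - 712/7,-38/5, 4/7, 16, 613/18, 151,153.12,192,887/2,888]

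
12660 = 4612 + 8048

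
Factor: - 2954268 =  - 2^2  *3^2*137^1*599^1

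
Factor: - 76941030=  - 2^1*3^1*5^1 *2564701^1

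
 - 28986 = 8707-37693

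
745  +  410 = 1155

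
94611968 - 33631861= 60980107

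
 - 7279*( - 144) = 1048176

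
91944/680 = 11493/85 = 135.21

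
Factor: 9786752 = 2^7*157^1*487^1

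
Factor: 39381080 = 2^3*5^1*499^1*1973^1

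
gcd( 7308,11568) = 12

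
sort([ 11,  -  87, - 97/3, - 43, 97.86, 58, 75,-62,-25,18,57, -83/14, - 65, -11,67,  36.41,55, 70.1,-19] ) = [ - 87, - 65,-62, - 43, - 97/3 , - 25, - 19,-11, - 83/14,11, 18, 36.41,55, 57,58, 67, 70.1,75, 97.86 ]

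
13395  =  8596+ 4799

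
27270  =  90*303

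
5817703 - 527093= 5290610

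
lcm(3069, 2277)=70587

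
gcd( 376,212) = 4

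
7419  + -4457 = 2962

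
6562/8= 3281/4  =  820.25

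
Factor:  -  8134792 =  - 2^3*1016849^1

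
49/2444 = 49/2444=0.02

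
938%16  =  10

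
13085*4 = 52340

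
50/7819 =50/7819=0.01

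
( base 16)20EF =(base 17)1c2g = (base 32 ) 87F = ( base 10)8431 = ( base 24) ef7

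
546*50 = 27300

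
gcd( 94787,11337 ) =1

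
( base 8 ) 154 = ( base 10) 108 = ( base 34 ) 36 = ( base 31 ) 3f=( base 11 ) 99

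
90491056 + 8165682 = 98656738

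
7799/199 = 39 + 38/199 = 39.19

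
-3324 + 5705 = 2381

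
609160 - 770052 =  - 160892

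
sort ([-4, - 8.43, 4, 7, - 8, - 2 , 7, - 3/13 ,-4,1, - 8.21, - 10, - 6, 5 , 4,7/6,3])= [ - 10, - 8.43, - 8.21, - 8, - 6, - 4, - 4 , - 2,-3/13, 1,7/6,3,4,4, 5,7,7]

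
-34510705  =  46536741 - 81047446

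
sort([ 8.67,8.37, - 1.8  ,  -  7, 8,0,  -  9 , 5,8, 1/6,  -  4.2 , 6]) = [ - 9, - 7,-4.2, - 1.8,0, 1/6 , 5,6, 8, 8,8.37,  8.67 ]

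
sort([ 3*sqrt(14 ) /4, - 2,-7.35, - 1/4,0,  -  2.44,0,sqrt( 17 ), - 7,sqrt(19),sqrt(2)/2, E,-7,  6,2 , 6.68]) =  [ - 7.35, - 7,- 7, - 2.44, - 2,  -  1/4,0, 0 , sqrt(2) /2 , 2,  E, 3*sqrt(14 )/4,sqrt(17),sqrt( 19),  6,6.68]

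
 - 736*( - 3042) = 2238912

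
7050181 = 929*7589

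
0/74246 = 0 = 0.00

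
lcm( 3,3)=3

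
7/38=7/38 = 0.18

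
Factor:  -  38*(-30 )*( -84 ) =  - 95760 = - 2^4*3^2 * 5^1 * 7^1 * 19^1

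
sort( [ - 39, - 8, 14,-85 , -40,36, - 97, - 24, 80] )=[ - 97,-85, - 40,-39, - 24 ,  -  8,  14,36,  80]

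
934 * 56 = 52304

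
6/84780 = 1/14130=0.00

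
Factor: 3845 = 5^1 * 769^1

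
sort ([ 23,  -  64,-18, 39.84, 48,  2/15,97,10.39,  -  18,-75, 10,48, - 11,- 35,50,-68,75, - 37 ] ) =[ - 75, - 68,-64, -37, - 35, - 18, -18, - 11,2/15,10,  10.39, 23, 39.84,48,48,  50,  75,97 ] 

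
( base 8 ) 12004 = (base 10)5124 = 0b1010000000100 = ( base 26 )7f2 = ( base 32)504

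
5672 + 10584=16256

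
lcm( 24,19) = 456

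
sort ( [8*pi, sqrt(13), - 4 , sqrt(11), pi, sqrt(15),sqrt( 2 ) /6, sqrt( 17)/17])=[ - 4, sqrt( 2)/6,sqrt( 17)/17,pi,sqrt( 11), sqrt( 13), sqrt( 15),  8 * pi]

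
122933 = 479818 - 356885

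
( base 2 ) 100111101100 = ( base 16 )9ec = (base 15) b45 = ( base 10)2540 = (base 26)3ji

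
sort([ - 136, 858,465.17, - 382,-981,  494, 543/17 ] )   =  [ - 981, -382  ,-136,543/17,465.17,494,858] 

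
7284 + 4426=11710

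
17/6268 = 17/6268 = 0.00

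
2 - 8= -6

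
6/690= 1/115   =  0.01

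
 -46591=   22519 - 69110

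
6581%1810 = 1151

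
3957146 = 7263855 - 3306709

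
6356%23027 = 6356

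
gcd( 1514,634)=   2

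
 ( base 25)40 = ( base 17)5F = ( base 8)144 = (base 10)100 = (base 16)64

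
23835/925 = 25 + 142/185 = 25.77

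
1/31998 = 1/31998 = 0.00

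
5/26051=5/26051 = 0.00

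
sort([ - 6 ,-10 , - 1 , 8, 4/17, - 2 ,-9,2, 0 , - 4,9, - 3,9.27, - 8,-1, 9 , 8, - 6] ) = [ - 10 ,- 9, - 8, - 6, - 6 , - 4,-3, - 2, - 1, - 1,0,4/17,  2,8,8 , 9,9, 9.27]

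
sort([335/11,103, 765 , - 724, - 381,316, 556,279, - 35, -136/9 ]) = [ - 724, - 381,-35, - 136/9, 335/11,103, 279,316,556,765] 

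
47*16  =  752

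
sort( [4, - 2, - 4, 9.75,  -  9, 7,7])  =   [ - 9,- 4, - 2, 4,7,7, 9.75 ]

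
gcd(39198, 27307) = 47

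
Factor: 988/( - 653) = - 2^2*13^1*19^1*653^(  -  1 ) 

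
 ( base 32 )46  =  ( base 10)134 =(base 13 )A4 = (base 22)62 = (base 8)206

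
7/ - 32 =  - 7/32 = - 0.22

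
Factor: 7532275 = 5^2 * 17^1* 37^1*479^1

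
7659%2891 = 1877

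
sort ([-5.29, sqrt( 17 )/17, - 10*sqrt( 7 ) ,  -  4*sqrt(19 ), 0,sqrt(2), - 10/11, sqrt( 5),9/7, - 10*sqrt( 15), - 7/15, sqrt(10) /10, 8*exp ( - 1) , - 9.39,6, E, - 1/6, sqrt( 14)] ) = [-10*sqrt(15 ),  -  10*sqrt(7 ), - 4*sqrt ( 19 ), - 9.39, - 5.29, - 10/11, - 7/15,  -  1/6, 0,  sqrt(17 ) /17, sqrt(10 ) /10, 9/7,sqrt( 2 ),sqrt(5), E,8* exp( - 1 ), sqrt(14 ), 6]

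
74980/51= 74980/51= 1470.20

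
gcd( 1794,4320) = 6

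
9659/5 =9659/5 = 1931.80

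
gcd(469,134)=67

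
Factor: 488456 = 2^3*61057^1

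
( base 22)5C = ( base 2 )1111010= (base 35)3H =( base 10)122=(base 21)5h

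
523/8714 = 523/8714 = 0.06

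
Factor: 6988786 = 2^1 * 7^1 * 59^1*8461^1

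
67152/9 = 7461 + 1/3 = 7461.33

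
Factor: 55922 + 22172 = 2^1*39047^1 = 78094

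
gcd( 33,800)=1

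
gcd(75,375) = 75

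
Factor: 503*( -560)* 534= - 150417120= - 2^5*3^1 * 5^1*7^1*89^1*503^1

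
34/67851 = 34/67851 = 0.00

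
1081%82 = 15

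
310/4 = 77 + 1/2 = 77.50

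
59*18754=1106486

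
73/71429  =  73/71429 = 0.00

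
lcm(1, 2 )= 2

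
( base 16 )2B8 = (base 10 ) 696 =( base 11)583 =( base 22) 19E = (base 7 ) 2013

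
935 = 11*85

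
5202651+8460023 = 13662674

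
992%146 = 116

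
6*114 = 684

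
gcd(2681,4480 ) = 7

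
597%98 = 9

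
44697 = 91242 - 46545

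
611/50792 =611/50792 =0.01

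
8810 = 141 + 8669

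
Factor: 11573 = 71^1*163^1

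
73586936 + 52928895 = 126515831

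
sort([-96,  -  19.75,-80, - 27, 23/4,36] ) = [ - 96 ,  -  80, - 27, - 19.75,23/4, 36]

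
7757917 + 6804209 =14562126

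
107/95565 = 107/95565 = 0.00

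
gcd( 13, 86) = 1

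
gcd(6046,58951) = 1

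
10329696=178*58032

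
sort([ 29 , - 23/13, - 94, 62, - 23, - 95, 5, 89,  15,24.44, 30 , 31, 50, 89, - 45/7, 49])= [ - 95, - 94,-23, - 45/7, - 23/13,5, 15,24.44, 29, 30,  31, 49, 50, 62, 89, 89 ] 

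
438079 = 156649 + 281430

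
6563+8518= 15081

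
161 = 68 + 93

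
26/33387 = 26/33387 = 0.00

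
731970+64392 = 796362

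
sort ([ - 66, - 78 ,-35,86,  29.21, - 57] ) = [ - 78,- 66, - 57,-35,29.21 , 86 ] 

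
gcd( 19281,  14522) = 1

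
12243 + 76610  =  88853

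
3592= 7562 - 3970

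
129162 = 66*1957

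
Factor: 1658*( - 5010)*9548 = - 2^4*3^1*5^1 * 7^1*11^1*31^1 * 167^1 * 829^1 = - 79311225840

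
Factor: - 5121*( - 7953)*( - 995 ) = -3^3*5^1*11^1*199^1*241^1*569^1 = - 40523676435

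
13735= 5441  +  8294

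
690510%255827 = 178856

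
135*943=127305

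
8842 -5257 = 3585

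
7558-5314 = 2244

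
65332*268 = 17508976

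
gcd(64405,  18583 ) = 1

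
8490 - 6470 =2020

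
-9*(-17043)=153387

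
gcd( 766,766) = 766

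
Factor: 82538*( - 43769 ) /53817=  - 3612605722/53817= - 2^1*3^( - 1 )*11^1 *23^1*173^1* 17939^( - 1)* 41269^1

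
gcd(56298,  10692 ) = 66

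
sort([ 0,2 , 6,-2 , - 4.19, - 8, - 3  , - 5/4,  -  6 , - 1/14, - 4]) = [-8, - 6, - 4.19 ,-4, - 3,  -  2,-5/4, - 1/14, 0,2,  6 ]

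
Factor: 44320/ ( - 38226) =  - 80/69 =- 2^4*3^(-1 ) * 5^1* 23^( - 1)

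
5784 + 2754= 8538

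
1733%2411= 1733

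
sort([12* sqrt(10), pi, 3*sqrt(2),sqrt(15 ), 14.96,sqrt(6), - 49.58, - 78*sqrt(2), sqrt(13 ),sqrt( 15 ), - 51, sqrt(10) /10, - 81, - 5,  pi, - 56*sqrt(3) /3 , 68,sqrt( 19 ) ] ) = [ - 78*sqrt(2),- 81, - 51, - 49.58, - 56 * sqrt(3)/3, - 5, sqrt(10 )/10,  sqrt(6), pi, pi, sqrt(13 ), sqrt(15) , sqrt( 15), 3*sqrt( 2 ),sqrt( 19 ),14.96,12*sqrt ( 10),68 ]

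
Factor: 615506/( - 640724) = - 659/686 = - 2^ (- 1 )*7^( - 3)*659^1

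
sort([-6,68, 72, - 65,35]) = [ -65, - 6  ,  35,68, 72]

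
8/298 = 4/149 = 0.03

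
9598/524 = 4799/262 = 18.32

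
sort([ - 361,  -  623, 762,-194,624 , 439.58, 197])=[ - 623, - 361,-194, 197,  439.58, 624 , 762]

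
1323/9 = 147=147.00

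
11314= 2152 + 9162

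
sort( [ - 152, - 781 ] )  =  [ - 781 ,  -  152]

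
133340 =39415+93925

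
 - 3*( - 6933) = 20799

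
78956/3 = 26318 + 2/3 = 26318.67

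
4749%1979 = 791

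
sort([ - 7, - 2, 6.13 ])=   [ - 7, - 2, 6.13]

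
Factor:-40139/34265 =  - 41/35 =- 5^( - 1 )*7^( - 1 )*41^1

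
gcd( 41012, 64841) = 1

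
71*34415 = 2443465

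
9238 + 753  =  9991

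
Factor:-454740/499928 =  - 795/874=- 2^( - 1)*3^1*5^1*19^(-1 )*23^( - 1)*53^1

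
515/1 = 515=515.00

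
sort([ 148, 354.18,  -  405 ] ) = [ - 405, 148, 354.18]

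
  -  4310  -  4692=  - 9002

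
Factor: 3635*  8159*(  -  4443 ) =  - 131770338495 = -3^1*5^1 * 41^1 * 199^1 * 727^1 * 1481^1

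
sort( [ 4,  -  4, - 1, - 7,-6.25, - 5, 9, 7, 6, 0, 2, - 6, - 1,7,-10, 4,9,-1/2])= [ - 10, - 7, - 6.25, - 6, - 5, - 4,-1, - 1  ,  -  1/2,0, 2, 4, 4, 6, 7, 7,  9,9] 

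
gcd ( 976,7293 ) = 1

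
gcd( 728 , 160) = 8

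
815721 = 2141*381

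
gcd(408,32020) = 4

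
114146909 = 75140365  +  39006544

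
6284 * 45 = 282780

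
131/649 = 131/649 = 0.20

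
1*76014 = 76014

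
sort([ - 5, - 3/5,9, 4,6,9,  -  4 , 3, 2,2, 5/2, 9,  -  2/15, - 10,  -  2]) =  [-10,  -  5,- 4, - 2, - 3/5,- 2/15 , 2, 2,  5/2,3,4 , 6 , 9,9,9] 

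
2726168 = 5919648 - 3193480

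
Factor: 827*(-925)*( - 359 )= 274626025   =  5^2*37^1*359^1*827^1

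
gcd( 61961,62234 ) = 1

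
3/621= 1/207 = 0.00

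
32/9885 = 32/9885 = 0.00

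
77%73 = 4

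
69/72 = 23/24 = 0.96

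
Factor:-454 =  - 2^1*227^1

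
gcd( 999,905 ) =1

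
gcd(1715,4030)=5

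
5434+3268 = 8702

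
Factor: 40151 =40151^1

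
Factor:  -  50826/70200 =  - 8471/11700 = - 2^ (-2 )*3^( - 2 )*5^ ( - 2)*13^( - 1 )*43^1 *197^1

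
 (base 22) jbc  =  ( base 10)9450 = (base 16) 24ea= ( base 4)2103222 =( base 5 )300300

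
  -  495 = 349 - 844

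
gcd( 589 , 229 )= 1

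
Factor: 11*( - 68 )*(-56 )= 41888  =  2^5*7^1 *11^1 *17^1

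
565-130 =435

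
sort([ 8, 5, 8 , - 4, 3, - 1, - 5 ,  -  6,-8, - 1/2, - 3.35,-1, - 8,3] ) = [ - 8, - 8, - 6, - 5, - 4 , - 3.35 , - 1, - 1, - 1/2, 3, 3,5,8,8]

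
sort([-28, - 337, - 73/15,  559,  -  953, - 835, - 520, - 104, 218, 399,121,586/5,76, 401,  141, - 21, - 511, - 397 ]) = [ -953, - 835,-520,-511, - 397,-337, - 104, - 28,  -  21, - 73/15, 76, 586/5, 121, 141, 218,  399, 401,  559]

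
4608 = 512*9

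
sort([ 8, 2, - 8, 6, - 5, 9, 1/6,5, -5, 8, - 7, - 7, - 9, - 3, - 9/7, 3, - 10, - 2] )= [  -  10, - 9,-8, - 7,-7, - 5,-5, - 3 , -2, - 9/7, 1/6, 2,3,5, 6, 8,8, 9]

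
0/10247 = 0 = 0.00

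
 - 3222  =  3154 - 6376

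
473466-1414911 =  - 941445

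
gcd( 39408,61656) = 24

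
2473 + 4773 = 7246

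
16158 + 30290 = 46448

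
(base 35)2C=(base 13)64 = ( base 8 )122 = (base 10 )82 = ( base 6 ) 214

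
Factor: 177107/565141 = 7^1*491^ ( - 1)*1151^( - 1) *25301^1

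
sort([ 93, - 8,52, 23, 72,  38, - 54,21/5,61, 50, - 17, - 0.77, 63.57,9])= [-54, - 17, - 8, - 0.77,21/5 , 9, 23, 38  ,  50,  52, 61, 63.57 , 72, 93 ] 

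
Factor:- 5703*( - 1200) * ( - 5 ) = - 34218000 = -  2^4*3^2  *  5^3*1901^1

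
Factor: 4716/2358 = 2^1 = 2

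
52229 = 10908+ 41321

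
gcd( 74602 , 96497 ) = 1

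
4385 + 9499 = 13884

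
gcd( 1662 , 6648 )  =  1662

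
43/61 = 43/61 = 0.70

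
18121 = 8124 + 9997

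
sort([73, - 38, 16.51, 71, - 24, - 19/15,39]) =[ - 38, - 24, - 19/15, 16.51, 39,  71, 73]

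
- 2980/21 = -2980/21 = - 141.90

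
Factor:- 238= - 2^1*7^1 * 17^1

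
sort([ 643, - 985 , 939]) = [ - 985, 643 , 939]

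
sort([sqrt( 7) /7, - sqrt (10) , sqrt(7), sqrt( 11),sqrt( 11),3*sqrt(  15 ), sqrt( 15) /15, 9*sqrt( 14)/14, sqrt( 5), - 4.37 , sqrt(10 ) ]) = [ - 4.37, - sqrt( 10), sqrt (15)/15,  sqrt( 7)/7,sqrt (5 ),9*sqrt( 14)/14,sqrt( 7 ),sqrt(10), sqrt( 11) , sqrt(11), 3*sqrt( 15)] 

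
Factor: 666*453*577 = 174079746 = 2^1*3^3 * 37^1*151^1*577^1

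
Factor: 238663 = 17^1*101^1*139^1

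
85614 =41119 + 44495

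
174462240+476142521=650604761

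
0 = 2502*0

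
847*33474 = 28352478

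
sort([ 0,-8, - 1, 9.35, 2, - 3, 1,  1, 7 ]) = [-8,-3, - 1,0,1, 1, 2,7 , 9.35 ] 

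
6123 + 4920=11043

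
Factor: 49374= 2^1*3^2*13^1*211^1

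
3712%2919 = 793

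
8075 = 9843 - 1768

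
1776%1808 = 1776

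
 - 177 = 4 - 181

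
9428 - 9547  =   - 119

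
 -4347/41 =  - 107 + 40/41=- 106.02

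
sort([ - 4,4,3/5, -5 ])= [ - 5, - 4  ,  3/5, 4 ]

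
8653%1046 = 285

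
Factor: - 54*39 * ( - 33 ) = 69498 = 2^1*3^5*11^1*13^1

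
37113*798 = 29616174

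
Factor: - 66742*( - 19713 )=2^1*3^1*13^1  *17^1 * 151^1*6571^1 =1315685046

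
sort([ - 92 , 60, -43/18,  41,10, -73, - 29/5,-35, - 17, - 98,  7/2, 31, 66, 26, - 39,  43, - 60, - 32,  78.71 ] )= [  -  98 , - 92, - 73 , -60 , - 39, - 35, - 32, - 17,-29/5, - 43/18 , 7/2,10,26,  31, 41,43,60,66,  78.71] 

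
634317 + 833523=1467840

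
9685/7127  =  1 + 2558/7127 = 1.36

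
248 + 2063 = 2311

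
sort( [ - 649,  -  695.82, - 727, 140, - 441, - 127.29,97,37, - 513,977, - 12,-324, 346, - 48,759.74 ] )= [ - 727, - 695.82, - 649 , - 513, - 441, - 324, - 127.29, - 48, - 12,37,97,  140  ,  346,759.74 , 977] 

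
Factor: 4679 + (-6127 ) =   -  1448 = - 2^3*181^1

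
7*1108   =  7756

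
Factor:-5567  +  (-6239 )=  -  11806 = - 2^1 *5903^1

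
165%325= 165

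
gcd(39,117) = 39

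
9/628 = 9/628 = 0.01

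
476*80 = 38080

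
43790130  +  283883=44074013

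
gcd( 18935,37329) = 541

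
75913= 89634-13721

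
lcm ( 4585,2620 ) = 18340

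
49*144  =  7056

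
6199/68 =6199/68 = 91.16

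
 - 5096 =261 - 5357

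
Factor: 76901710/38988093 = 2^1*3^( - 1 )*5^1* 17^1*29^(  -  1)* 448139^( - 1)*452363^1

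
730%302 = 126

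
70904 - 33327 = 37577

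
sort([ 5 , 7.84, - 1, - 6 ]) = [ - 6, - 1 , 5,7.84 ] 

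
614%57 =44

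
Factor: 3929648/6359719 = 2^4*449^1  *547^1*1039^( -1 )*6121^( -1)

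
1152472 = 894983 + 257489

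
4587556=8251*556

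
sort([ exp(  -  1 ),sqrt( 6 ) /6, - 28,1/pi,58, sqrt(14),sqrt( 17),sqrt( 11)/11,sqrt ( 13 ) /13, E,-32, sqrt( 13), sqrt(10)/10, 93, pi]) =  [  -  32, - 28,sqrt (13)/13,sqrt(11)/11, sqrt( 10)/10,1/pi, exp( - 1 ),  sqrt(6 )/6,E,  pi,sqrt(13 ),sqrt( 14), sqrt(17 ), 58,93]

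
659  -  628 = 31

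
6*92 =552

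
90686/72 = 45343/36 = 1259.53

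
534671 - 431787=102884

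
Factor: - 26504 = -2^3*3313^1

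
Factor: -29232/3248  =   - 9 = - 3^2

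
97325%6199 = 4340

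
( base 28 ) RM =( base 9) 1054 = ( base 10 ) 778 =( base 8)1412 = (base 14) 3d8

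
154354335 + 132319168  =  286673503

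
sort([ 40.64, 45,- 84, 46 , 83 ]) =[ - 84,40.64,45, 46,83] 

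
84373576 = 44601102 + 39772474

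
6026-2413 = 3613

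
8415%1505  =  890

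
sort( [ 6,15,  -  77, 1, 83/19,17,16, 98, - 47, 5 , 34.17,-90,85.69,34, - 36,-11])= [ - 90, - 77, - 47, - 36,-11, 1,  83/19,5, 6, 15,16,  17, 34,34.17, 85.69,98 ] 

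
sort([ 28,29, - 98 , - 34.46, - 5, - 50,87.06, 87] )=[ - 98 , - 50, - 34.46, - 5,28,29, 87,87.06]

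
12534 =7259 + 5275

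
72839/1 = 72839 = 72839.00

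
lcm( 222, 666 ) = 666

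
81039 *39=3160521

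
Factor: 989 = 23^1 * 43^1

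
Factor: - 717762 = - 2^1*3^1*119627^1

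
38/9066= 19/4533 = 0.00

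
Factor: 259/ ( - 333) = -7/9 = - 3^( - 2)*7^1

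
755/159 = 4 + 119/159=4.75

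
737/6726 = 737/6726  =  0.11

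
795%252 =39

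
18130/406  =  1295/29 = 44.66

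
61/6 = 10 + 1/6 = 10.17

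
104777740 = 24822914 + 79954826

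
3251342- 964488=2286854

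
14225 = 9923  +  4302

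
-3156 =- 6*526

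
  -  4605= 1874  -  6479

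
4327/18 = 240 + 7/18 = 240.39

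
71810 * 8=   574480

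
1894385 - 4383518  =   - 2489133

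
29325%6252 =4317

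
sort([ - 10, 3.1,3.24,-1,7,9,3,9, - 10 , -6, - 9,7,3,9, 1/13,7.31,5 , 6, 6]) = [ -10, -10, - 9, -6, - 1,1/13,3,3, 3.1, 3.24, 5,6,6,7, 7,7.31,9,  9, 9]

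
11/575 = 11/575 = 0.02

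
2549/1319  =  2549/1319 = 1.93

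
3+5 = 8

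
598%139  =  42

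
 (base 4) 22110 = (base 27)OC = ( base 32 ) KK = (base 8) 1224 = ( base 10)660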